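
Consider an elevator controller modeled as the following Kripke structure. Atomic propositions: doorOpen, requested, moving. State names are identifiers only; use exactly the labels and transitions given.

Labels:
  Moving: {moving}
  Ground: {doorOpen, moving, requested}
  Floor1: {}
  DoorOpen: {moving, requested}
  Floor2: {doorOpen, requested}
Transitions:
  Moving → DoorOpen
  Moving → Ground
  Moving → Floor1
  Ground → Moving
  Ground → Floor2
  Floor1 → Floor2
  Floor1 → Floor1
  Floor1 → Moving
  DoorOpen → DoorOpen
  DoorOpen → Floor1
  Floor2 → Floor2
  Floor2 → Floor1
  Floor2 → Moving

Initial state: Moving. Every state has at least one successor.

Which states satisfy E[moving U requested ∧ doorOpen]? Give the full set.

{Moving, Ground, Floor2}

States satisfying moving: {Moving, Ground, DoorOpen}.
States satisfying requested ∧ doorOpen: {Ground, Floor2}.
States satisfying E[moving U requested ∧ doorOpen]: {Moving, Ground, Floor2}.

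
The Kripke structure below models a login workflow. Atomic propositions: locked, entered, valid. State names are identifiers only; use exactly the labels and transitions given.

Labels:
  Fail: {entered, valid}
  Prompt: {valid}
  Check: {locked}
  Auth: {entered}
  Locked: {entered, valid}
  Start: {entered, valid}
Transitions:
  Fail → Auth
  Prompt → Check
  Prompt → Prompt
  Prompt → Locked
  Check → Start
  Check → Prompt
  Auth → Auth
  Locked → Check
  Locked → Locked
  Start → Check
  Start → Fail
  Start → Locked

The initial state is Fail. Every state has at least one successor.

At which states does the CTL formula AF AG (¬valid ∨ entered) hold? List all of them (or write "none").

States satisfying AG (¬valid ∨ entered): {Fail, Auth}.
States satisfying AF AG (¬valid ∨ entered): {Fail, Auth}.

{Fail, Auth}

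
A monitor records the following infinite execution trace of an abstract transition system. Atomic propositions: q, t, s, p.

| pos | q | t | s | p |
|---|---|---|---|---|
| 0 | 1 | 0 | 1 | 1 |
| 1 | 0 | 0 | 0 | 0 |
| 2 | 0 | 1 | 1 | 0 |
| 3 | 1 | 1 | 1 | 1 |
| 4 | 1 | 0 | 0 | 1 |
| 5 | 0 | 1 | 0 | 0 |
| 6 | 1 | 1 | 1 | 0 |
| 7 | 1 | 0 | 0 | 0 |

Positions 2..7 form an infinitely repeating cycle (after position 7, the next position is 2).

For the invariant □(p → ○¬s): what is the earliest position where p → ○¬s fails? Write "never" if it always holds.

p → ○¬s holds at every position 0..7, and those are all the positions the trace ever visits, so the invariant □(p → ○¬s) is never violated.

never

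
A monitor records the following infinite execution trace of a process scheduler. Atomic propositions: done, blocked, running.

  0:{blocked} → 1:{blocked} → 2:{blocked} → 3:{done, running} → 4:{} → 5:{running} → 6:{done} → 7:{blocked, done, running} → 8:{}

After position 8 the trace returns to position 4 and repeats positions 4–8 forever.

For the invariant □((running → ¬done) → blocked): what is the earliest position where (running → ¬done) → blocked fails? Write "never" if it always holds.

4

Check (running → ¬done) → blocked at each position in order: 0 ✓, 1 ✓, 2 ✓, 3 ✓.
At position 4 the labels are {}, so (running → ¬done) → blocked is false there. This is the first violation.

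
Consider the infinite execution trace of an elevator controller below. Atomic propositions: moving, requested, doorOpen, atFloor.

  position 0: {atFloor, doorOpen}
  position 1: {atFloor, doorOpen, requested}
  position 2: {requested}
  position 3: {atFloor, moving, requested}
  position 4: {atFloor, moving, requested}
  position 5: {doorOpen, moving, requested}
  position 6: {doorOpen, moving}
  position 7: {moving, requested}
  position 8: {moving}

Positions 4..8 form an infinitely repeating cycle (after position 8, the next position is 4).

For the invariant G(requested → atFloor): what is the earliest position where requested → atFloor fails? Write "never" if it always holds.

Check requested → atFloor at each position in order: 0 ✓, 1 ✓.
At position 2 the labels are {requested}, so requested → atFloor is false there. This is the first violation.

2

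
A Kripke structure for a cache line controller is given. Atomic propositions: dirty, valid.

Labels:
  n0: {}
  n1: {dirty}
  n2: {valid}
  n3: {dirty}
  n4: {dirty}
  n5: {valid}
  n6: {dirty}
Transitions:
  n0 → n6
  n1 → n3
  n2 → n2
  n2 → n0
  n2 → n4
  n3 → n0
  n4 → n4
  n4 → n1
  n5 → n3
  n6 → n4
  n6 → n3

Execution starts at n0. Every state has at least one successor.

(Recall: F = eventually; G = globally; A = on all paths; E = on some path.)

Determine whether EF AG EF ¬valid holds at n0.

Yes

States satisfying AG EF ¬valid: {n0, n1, n2, n3, n4, n5, n6}.
States satisfying EF AG EF ¬valid: {n0, n1, n2, n3, n4, n5, n6}.
Some path from n0 reaches a state where AG EF ¬valid holds.
n0 ∈ Sat(EF AG EF ¬valid).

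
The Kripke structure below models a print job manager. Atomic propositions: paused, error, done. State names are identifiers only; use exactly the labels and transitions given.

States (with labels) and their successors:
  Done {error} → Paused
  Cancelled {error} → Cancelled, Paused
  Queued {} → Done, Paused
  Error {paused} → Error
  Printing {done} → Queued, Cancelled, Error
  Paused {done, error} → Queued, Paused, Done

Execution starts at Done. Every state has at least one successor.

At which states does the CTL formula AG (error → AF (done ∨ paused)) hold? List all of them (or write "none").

{Done, Queued, Error, Paused}

States satisfying error → AF (done ∨ paused): {Done, Queued, Error, Printing, Paused}.
States satisfying AG (error → AF (done ∨ paused)): {Done, Queued, Error, Paused}.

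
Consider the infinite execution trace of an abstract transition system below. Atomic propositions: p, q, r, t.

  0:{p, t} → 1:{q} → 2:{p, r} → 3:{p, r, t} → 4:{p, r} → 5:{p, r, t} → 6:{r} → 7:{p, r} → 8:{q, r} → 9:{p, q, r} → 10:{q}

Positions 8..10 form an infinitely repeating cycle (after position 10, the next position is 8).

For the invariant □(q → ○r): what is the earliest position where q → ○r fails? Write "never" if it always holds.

Check q → ○r at each position in order: 0 ✓, 1 ✓, 2 ✓, 3 ✓, 4 ✓, 5 ✓, 6 ✓, 7 ✓, 8 ✓.
At position 9 the labels are {p, q, r} and the next position 10 has {q}, so q → ○r is false there. This is the first violation.

9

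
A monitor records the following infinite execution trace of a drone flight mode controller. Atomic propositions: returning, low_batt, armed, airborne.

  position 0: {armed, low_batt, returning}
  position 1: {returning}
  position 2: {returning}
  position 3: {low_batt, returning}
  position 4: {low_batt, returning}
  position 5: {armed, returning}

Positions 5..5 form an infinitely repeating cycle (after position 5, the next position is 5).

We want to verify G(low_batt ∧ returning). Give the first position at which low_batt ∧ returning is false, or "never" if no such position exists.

1

Check low_batt ∧ returning at each position in order: 0 ✓.
At position 1 the labels are {returning}, so low_batt ∧ returning is false there. This is the first violation.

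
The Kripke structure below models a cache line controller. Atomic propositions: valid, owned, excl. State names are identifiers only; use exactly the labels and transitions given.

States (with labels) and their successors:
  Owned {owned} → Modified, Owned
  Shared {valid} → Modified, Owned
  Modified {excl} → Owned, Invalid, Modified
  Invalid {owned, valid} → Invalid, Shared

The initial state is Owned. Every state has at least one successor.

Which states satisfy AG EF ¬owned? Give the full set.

{Owned, Shared, Modified, Invalid}

States satisfying EF ¬owned: {Owned, Shared, Modified, Invalid}.
States satisfying AG EF ¬owned: {Owned, Shared, Modified, Invalid}.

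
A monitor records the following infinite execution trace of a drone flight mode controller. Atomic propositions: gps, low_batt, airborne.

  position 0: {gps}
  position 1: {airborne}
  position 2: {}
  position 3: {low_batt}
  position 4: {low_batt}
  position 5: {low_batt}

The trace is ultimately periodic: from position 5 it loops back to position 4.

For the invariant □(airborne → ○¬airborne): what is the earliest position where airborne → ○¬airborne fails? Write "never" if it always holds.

airborne → ○¬airborne holds at every position 0..5, and those are all the positions the trace ever visits, so the invariant □(airborne → ○¬airborne) is never violated.

never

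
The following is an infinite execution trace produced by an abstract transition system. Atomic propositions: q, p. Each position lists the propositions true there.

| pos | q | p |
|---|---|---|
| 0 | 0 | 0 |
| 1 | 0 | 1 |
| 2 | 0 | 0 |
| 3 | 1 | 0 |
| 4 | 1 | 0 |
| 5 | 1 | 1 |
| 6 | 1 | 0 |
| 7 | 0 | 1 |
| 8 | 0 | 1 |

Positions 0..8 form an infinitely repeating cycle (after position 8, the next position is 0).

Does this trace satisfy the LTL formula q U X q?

Walking from position 0: at position 0, X q has not yet held and q fails, so q U X q is false.

No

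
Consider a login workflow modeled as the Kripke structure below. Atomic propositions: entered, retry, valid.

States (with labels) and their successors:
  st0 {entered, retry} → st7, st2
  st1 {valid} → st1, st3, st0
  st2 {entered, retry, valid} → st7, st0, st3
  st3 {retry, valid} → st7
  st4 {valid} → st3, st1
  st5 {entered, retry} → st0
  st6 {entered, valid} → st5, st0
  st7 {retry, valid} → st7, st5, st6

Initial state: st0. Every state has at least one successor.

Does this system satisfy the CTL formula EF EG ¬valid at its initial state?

Violated

States satisfying EG ¬valid: ∅.
States satisfying EF EG ¬valid: ∅.
No suitable path/successor from st0 witnesses the formula.
st0 ∉ Sat(EF EG ¬valid).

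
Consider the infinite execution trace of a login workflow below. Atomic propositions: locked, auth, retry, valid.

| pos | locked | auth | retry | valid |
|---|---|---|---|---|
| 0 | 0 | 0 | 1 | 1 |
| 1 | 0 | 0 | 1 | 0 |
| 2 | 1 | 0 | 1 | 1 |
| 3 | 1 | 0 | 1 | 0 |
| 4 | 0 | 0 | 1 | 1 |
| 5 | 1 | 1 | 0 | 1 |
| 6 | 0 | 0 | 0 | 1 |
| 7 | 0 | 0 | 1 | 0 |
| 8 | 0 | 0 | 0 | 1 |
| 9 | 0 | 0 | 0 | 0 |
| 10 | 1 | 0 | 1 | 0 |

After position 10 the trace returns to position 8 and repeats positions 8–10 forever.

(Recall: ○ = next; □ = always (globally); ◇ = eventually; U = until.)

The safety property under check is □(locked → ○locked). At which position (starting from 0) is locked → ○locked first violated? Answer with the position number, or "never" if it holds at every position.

Check locked → ○locked at each position in order: 0 ✓, 1 ✓, 2 ✓.
At position 3 the labels are {locked, retry} and the next position 4 has {retry, valid}, so locked → ○locked is false there. This is the first violation.

3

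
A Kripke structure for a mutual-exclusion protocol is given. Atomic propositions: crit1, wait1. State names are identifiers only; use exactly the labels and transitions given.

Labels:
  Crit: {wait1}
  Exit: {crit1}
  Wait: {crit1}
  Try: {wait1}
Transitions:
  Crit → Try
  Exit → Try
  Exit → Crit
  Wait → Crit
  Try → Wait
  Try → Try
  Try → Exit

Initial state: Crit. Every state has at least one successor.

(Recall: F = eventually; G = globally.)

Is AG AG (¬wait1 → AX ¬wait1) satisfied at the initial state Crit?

States satisfying AG (¬wait1 → AX ¬wait1): ∅.
States satisfying AG AG (¬wait1 → AX ¬wait1): ∅.
Crit is reachable from Crit and violates AG (¬wait1 → AX ¬wait1), so AG fails at Crit.
Crit ∉ Sat(AG AG (¬wait1 → AX ¬wait1)).

Does not hold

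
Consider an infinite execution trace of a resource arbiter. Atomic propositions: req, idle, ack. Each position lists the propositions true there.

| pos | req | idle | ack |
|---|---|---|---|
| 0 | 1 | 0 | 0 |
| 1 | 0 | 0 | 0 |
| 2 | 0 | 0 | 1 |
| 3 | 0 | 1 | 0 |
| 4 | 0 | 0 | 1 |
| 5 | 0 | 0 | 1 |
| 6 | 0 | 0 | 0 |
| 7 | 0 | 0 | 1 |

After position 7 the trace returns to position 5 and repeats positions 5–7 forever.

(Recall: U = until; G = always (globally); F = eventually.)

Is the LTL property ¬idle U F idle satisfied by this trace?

Yes

Walking from position 0: F idle first holds at position 0, and ¬idle holds at every earlier position along the way, so ¬idle U F idle holds.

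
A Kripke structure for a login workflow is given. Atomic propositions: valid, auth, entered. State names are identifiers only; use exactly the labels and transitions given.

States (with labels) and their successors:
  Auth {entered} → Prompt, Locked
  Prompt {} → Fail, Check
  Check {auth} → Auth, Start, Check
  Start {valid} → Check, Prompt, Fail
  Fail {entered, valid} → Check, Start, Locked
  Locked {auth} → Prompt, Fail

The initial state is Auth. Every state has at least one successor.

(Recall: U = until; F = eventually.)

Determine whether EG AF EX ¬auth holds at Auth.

Holds

States satisfying AF EX ¬auth: {Auth, Prompt, Check, Start, Fail, Locked}.
States satisfying EG AF EX ¬auth: {Auth, Prompt, Check, Start, Fail, Locked}.
Auth ∈ Sat(EG AF EX ¬auth).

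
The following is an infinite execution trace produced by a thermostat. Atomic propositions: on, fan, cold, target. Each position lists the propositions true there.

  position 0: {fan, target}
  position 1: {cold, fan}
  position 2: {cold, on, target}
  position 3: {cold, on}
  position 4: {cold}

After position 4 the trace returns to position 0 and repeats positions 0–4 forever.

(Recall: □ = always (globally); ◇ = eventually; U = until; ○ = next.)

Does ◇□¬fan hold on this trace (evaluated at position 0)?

No

□¬fan is false at every position 0..4, so it never becomes true and ◇□¬fan fails.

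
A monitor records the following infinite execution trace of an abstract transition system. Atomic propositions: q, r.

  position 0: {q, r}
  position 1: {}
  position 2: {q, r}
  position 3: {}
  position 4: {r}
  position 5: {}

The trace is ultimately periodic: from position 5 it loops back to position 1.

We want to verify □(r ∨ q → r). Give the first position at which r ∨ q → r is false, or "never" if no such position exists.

never

r ∨ q → r holds at every position 0..5, and those are all the positions the trace ever visits, so the invariant □(r ∨ q → r) is never violated.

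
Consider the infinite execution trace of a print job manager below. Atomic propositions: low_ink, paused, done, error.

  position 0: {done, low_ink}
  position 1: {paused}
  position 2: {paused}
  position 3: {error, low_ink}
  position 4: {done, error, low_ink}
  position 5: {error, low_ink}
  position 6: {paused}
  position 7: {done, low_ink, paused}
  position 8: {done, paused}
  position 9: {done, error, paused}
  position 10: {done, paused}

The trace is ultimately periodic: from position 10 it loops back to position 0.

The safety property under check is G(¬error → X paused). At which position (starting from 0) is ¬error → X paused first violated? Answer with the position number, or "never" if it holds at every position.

2

Check ¬error → X paused at each position in order: 0 ✓, 1 ✓.
At position 2 the labels are {paused} and the next position 3 has {error, low_ink}, so ¬error → X paused is false there. This is the first violation.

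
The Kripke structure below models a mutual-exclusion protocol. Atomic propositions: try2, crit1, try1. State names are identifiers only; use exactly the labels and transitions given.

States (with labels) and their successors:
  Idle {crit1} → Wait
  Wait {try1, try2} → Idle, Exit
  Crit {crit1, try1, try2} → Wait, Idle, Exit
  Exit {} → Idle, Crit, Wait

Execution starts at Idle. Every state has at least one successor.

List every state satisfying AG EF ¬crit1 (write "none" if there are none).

{Idle, Wait, Crit, Exit}

States satisfying EF ¬crit1: {Idle, Wait, Crit, Exit}.
States satisfying AG EF ¬crit1: {Idle, Wait, Crit, Exit}.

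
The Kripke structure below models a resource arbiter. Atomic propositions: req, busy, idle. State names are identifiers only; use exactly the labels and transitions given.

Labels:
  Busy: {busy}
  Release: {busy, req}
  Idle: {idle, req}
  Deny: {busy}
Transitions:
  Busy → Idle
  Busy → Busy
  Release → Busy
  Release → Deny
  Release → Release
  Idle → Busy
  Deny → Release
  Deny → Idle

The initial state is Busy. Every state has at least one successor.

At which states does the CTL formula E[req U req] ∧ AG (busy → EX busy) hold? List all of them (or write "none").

States satisfying req: {Release, Idle}.
States satisfying E[req U req]: {Release, Idle}.
States satisfying busy → EX busy: {Busy, Release, Idle, Deny}.
States satisfying AG (busy → EX busy): {Busy, Release, Idle, Deny}.
States satisfying E[req U req] ∧ AG (busy → EX busy): {Release, Idle}.

{Release, Idle}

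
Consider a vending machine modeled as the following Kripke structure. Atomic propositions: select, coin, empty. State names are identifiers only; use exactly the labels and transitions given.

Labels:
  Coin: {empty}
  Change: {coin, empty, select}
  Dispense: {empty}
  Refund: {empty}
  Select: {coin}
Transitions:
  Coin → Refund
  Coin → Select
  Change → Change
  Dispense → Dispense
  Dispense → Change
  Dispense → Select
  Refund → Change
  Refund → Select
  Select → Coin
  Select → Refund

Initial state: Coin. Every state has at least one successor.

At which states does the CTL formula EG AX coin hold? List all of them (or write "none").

States satisfying AX coin: {Change, Refund}.
States satisfying EG AX coin: {Change, Refund}.

{Change, Refund}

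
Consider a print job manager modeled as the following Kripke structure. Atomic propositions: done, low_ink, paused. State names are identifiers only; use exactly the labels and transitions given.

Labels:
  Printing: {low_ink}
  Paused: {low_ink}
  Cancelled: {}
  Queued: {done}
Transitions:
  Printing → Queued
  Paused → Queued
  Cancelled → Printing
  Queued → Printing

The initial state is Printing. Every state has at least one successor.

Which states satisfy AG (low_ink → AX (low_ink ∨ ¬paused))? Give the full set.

{Printing, Paused, Cancelled, Queued}

States satisfying low_ink → AX (low_ink ∨ ¬paused): {Printing, Paused, Cancelled, Queued}.
States satisfying AG (low_ink → AX (low_ink ∨ ¬paused)): {Printing, Paused, Cancelled, Queued}.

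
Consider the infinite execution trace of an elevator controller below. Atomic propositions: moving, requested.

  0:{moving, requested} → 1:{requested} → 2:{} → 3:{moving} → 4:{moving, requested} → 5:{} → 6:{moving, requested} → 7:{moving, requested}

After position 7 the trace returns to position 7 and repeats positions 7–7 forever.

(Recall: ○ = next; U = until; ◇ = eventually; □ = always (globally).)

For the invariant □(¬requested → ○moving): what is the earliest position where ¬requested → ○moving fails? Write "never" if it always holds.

never

¬requested → ○moving holds at every position 0..7, and those are all the positions the trace ever visits, so the invariant □(¬requested → ○moving) is never violated.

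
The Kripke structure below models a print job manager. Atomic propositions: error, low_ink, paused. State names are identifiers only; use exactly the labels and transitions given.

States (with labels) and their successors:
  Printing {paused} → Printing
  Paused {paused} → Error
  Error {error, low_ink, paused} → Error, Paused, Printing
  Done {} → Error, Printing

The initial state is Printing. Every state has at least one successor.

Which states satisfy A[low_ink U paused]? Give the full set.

States satisfying low_ink: {Error}.
States satisfying paused: {Printing, Paused, Error}.
States satisfying A[low_ink U paused]: {Printing, Paused, Error}.

{Printing, Paused, Error}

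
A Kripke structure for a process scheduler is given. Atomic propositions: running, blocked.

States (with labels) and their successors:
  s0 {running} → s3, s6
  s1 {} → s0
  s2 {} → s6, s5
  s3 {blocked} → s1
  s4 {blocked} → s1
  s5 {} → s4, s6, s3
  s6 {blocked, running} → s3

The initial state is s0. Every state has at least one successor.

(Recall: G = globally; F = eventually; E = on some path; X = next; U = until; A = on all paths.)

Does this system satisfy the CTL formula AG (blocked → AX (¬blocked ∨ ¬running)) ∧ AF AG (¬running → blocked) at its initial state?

States satisfying blocked → AX (¬blocked ∨ ¬running): {s0, s1, s2, s3, s4, s5, s6}.
States satisfying AG (blocked → AX (¬blocked ∨ ¬running)): {s0, s1, s2, s3, s4, s5, s6}.
States satisfying AG (¬running → blocked): ∅.
States satisfying AF AG (¬running → blocked): ∅.
States satisfying AG (blocked → AX (¬blocked ∨ ¬running)) ∧ AF AG (¬running → blocked): ∅.
s0 ∉ Sat(AG (blocked → AX (¬blocked ∨ ¬running)) ∧ AF AG (¬running → blocked)).

Does not hold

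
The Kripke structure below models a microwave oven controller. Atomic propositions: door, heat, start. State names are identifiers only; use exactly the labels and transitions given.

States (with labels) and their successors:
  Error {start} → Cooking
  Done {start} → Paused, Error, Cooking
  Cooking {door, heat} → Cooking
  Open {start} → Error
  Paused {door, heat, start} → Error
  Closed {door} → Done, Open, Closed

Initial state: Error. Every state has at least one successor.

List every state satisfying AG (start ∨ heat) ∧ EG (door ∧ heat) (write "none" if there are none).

States satisfying start ∨ heat: {Error, Done, Cooking, Open, Paused}.
States satisfying AG (start ∨ heat): {Error, Done, Cooking, Open, Paused}.
States satisfying door ∧ heat: {Cooking, Paused}.
States satisfying EG (door ∧ heat): {Cooking}.
States satisfying AG (start ∨ heat) ∧ EG (door ∧ heat): {Cooking}.

{Cooking}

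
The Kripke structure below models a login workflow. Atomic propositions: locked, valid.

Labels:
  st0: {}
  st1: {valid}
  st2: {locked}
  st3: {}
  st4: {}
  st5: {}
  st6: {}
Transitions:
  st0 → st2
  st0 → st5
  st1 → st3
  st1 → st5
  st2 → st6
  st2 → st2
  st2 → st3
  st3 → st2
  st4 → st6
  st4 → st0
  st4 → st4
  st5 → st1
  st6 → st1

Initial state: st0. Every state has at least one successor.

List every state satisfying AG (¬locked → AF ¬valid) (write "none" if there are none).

States satisfying ¬locked → AF ¬valid: {st0, st1, st2, st3, st4, st5, st6}.
States satisfying AG (¬locked → AF ¬valid): {st0, st1, st2, st3, st4, st5, st6}.

{st0, st1, st2, st3, st4, st5, st6}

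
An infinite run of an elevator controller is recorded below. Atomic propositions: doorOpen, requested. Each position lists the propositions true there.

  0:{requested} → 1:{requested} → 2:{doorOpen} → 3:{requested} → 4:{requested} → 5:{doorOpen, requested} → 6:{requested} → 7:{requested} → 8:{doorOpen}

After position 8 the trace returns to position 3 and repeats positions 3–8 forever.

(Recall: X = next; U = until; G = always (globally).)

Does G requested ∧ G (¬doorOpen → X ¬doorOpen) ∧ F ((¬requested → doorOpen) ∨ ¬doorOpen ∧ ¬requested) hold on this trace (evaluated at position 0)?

Does not hold

At position 0: G requested ∧ G (¬doorOpen → X ¬doorOpen) is false; F ((¬requested → doorOpen) ∨ ¬doorOpen ∧ ¬requested) is true; so G requested ∧ G (¬doorOpen → X ¬doorOpen) ∧ F ((¬requested → doorOpen) ∨ ¬doorOpen ∧ ¬requested) is false.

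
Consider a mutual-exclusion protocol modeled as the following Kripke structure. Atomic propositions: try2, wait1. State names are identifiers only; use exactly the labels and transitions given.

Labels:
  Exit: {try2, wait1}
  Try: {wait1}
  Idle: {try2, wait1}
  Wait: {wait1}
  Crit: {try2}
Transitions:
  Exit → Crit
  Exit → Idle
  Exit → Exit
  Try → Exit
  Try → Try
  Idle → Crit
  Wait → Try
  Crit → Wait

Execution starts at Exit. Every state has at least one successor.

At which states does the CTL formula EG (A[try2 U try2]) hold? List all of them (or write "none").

{Exit}

States satisfying A[try2 U try2]: {Exit, Idle, Crit}.
States satisfying EG (A[try2 U try2]): {Exit}.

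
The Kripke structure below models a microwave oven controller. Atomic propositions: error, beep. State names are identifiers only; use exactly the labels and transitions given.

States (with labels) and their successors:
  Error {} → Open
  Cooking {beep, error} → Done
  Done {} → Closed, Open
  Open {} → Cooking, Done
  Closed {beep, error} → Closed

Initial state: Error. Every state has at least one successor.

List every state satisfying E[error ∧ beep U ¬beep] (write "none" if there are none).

States satisfying error ∧ beep: {Cooking, Closed}.
States satisfying ¬beep: {Error, Done, Open}.
States satisfying E[error ∧ beep U ¬beep]: {Error, Cooking, Done, Open}.

{Error, Cooking, Done, Open}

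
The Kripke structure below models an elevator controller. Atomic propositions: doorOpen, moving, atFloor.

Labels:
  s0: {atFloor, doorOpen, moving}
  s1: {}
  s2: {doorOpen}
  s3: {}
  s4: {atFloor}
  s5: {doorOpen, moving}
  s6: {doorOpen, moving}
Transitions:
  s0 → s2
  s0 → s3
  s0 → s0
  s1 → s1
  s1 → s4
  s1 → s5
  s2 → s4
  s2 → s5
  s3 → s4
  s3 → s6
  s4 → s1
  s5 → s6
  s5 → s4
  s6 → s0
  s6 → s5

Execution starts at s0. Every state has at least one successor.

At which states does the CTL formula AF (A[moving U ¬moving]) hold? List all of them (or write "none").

States satisfying A[moving U ¬moving]: {s1, s2, s3, s4}.
States satisfying AF (A[moving U ¬moving]): {s1, s2, s3, s4}.

{s1, s2, s3, s4}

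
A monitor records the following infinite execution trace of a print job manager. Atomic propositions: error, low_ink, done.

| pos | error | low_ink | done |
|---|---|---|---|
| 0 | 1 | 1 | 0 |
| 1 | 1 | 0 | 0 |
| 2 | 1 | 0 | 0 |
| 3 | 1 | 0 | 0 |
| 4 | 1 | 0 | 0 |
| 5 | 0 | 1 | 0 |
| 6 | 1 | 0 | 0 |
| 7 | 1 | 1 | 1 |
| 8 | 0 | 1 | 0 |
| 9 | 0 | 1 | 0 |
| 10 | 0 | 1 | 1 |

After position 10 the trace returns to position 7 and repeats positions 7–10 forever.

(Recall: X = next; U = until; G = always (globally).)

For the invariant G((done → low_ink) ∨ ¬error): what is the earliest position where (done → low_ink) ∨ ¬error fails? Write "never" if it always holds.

(done → low_ink) ∨ ¬error holds at every position 0..10, and those are all the positions the trace ever visits, so the invariant G((done → low_ink) ∨ ¬error) is never violated.

never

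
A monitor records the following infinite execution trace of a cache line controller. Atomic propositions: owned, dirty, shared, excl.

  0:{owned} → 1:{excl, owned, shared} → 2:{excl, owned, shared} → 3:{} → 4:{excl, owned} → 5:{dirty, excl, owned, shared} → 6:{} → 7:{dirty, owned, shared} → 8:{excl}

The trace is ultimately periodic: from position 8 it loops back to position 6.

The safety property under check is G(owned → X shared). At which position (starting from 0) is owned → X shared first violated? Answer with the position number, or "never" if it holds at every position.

Check owned → X shared at each position in order: 0 ✓, 1 ✓.
At position 2 the labels are {excl, owned, shared} and the next position 3 has {}, so owned → X shared is false there. This is the first violation.

2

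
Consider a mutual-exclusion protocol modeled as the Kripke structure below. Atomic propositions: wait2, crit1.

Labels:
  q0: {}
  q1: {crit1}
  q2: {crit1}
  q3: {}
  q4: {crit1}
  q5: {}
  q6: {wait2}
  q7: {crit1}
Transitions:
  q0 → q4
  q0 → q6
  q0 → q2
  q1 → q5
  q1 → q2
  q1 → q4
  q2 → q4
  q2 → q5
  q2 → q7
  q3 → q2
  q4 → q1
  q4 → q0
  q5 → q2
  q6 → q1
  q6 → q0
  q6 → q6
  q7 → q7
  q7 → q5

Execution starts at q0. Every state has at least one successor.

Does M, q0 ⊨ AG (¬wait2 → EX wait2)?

States satisfying ¬wait2 → EX wait2: {q0, q6}.
States satisfying AG (¬wait2 → EX wait2): ∅.
q1 is reachable from q0 and violates ¬wait2 → EX wait2, so AG fails at q0.
q0 ∉ Sat(AG (¬wait2 → EX wait2)).

No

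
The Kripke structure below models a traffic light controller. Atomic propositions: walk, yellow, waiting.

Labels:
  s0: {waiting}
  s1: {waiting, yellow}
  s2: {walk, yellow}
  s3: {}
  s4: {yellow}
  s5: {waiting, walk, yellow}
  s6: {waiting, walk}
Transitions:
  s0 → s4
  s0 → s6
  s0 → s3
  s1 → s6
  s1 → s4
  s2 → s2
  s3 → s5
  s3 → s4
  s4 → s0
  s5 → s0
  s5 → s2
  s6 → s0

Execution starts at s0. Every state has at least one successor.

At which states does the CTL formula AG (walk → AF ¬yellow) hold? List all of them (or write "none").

States satisfying walk → AF ¬yellow: {s0, s1, s3, s4, s6}.
States satisfying AG (walk → AF ¬yellow): ∅.

none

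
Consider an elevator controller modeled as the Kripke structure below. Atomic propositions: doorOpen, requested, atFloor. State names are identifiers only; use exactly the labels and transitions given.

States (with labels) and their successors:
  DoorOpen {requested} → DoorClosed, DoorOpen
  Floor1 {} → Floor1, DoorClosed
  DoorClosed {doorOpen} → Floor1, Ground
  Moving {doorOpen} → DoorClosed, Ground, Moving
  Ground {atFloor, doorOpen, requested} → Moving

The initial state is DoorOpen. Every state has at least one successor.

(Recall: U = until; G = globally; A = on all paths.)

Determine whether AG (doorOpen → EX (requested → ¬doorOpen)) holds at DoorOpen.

Holds

States satisfying doorOpen → EX (requested → ¬doorOpen): {DoorOpen, Floor1, DoorClosed, Moving, Ground}.
States satisfying AG (doorOpen → EX (requested → ¬doorOpen)): {DoorOpen, Floor1, DoorClosed, Moving, Ground}.
Every state reachable from DoorOpen satisfies doorOpen → EX (requested → ¬doorOpen).
DoorOpen ∈ Sat(AG (doorOpen → EX (requested → ¬doorOpen))).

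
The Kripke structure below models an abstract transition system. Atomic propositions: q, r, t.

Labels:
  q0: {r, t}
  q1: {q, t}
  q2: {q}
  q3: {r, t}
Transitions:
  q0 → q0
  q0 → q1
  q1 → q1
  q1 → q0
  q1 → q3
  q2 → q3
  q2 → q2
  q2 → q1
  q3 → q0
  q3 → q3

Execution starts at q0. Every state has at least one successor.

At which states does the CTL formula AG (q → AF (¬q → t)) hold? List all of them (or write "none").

States satisfying q → AF (¬q → t): {q0, q1, q2, q3}.
States satisfying AG (q → AF (¬q → t)): {q0, q1, q2, q3}.

{q0, q1, q2, q3}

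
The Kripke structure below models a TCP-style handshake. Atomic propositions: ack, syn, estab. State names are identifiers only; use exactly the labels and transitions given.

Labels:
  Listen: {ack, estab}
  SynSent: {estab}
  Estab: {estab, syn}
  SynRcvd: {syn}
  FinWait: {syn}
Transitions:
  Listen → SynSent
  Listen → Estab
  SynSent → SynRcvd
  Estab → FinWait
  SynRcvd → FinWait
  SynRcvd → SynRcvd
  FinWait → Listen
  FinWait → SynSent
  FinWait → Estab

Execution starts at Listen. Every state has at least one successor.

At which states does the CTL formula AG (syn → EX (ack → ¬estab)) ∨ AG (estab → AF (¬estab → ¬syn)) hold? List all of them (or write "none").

{Listen, SynSent, Estab, SynRcvd, FinWait}

States satisfying syn → EX (ack → ¬estab): {Listen, SynSent, Estab, SynRcvd, FinWait}.
States satisfying AG (syn → EX (ack → ¬estab)): {Listen, SynSent, Estab, SynRcvd, FinWait}.
States satisfying estab → AF (¬estab → ¬syn): {Listen, SynSent, Estab, SynRcvd, FinWait}.
States satisfying AG (estab → AF (¬estab → ¬syn)): {Listen, SynSent, Estab, SynRcvd, FinWait}.
States satisfying AG (syn → EX (ack → ¬estab)) ∨ AG (estab → AF (¬estab → ¬syn)): {Listen, SynSent, Estab, SynRcvd, FinWait}.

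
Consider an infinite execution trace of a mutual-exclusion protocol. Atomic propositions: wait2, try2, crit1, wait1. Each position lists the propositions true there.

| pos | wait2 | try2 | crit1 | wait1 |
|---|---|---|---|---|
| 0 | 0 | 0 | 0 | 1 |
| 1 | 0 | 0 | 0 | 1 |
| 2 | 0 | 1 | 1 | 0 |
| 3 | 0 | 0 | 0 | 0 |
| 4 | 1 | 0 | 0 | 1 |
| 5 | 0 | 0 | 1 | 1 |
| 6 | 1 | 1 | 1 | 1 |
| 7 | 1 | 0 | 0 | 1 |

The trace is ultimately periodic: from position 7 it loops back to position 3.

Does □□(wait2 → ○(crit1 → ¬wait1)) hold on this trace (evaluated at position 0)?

□(wait2 → ○(crit1 → ¬wait1)) must hold at every position from 0 onward. It fails at position 0, so □□(wait2 → ○(crit1 → ¬wait1)) is false.

No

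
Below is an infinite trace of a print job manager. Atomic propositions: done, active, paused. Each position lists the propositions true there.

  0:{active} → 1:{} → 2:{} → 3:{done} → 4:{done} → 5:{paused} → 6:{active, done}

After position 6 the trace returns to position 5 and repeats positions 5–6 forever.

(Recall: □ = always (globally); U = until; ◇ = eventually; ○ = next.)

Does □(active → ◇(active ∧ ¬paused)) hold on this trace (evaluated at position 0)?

active → ◇(active ∧ ¬paused) holds at every position 0..6, and those are all positions ever visited, so □(active → ◇(active ∧ ¬paused)) holds.
Positions where active holds: 0, 6.
Check ◇(active ∧ ¬paused) at each: 0→ok, 6→ok.

Yes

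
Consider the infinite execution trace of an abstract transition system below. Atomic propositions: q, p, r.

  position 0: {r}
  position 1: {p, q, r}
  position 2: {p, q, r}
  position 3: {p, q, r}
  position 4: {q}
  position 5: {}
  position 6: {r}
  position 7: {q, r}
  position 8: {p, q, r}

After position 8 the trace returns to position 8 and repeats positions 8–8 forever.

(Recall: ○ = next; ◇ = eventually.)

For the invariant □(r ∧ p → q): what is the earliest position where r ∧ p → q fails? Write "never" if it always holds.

r ∧ p → q holds at every position 0..8, and those are all the positions the trace ever visits, so the invariant □(r ∧ p → q) is never violated.

never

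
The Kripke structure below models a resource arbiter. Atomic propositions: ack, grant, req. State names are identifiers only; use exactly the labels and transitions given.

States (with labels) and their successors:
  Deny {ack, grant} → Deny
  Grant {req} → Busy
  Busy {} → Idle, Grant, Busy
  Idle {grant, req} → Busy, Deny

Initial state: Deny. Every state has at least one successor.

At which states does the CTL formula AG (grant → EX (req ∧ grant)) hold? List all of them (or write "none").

States satisfying grant → EX (req ∧ grant): {Grant, Busy}.
States satisfying AG (grant → EX (req ∧ grant)): ∅.

none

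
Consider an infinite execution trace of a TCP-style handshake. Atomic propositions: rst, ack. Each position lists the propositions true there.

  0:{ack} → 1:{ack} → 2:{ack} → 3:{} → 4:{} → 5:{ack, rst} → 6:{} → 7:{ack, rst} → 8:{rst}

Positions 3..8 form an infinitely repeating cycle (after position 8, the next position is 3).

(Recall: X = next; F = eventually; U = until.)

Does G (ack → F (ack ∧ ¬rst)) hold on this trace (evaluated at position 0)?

Violated

ack → F (ack ∧ ¬rst) must hold at every position from 0 onward. It fails at position 5, so G (ack → F (ack ∧ ¬rst)) is false.
Positions where ack holds: 0, 1, 2, 5, 7.
Check F (ack ∧ ¬rst) at each: 0→ok, 1→ok, 2→ok, 5→fails, 7→fails.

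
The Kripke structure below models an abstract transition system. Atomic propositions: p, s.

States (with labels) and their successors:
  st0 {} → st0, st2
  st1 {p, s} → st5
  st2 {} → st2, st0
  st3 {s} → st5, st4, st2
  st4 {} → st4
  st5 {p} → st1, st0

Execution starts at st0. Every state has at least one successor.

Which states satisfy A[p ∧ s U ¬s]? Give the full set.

{st0, st1, st2, st4, st5}

States satisfying p ∧ s: {st1}.
States satisfying ¬s: {st0, st2, st4, st5}.
States satisfying A[p ∧ s U ¬s]: {st0, st1, st2, st4, st5}.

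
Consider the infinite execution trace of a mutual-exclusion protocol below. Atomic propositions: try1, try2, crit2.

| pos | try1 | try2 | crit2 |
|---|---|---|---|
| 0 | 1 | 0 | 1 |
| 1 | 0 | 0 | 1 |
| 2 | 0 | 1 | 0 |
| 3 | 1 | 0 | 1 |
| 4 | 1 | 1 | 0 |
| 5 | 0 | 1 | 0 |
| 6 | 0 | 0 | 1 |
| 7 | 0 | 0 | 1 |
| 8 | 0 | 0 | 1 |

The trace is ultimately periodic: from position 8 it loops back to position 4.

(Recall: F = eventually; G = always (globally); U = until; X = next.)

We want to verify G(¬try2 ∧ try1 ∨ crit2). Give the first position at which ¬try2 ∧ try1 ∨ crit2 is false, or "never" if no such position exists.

2

Check ¬try2 ∧ try1 ∨ crit2 at each position in order: 0 ✓, 1 ✓.
At position 2 the labels are {try2}, so ¬try2 ∧ try1 ∨ crit2 is false there. This is the first violation.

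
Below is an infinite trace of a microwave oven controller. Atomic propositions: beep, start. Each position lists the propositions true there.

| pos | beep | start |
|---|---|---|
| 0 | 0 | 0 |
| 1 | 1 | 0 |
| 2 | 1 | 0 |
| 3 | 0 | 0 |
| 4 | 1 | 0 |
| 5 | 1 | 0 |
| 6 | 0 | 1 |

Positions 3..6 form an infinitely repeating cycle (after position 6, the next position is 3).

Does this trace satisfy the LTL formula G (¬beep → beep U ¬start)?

¬beep → beep U ¬start must hold at every position from 0 onward. It fails at position 6, so G (¬beep → beep U ¬start) is false.
Positions where ¬beep holds: 0, 3, 6.
Check beep U ¬start at each: 0→ok, 3→ok, 6→fails.

Does not hold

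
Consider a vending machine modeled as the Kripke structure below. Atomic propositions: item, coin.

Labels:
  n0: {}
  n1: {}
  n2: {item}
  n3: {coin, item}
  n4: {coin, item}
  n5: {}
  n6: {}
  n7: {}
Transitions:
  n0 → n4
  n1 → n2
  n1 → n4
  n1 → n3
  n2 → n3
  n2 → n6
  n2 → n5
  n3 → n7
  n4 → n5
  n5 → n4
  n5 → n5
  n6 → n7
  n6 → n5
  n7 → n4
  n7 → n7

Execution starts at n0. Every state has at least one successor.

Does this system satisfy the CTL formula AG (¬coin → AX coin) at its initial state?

Does not hold

States satisfying ¬coin → AX coin: {n0, n3, n4}.
States satisfying AG (¬coin → AX coin): ∅.
n5 is reachable from n0 and violates ¬coin → AX coin, so AG fails at n0.
n0 ∉ Sat(AG (¬coin → AX coin)).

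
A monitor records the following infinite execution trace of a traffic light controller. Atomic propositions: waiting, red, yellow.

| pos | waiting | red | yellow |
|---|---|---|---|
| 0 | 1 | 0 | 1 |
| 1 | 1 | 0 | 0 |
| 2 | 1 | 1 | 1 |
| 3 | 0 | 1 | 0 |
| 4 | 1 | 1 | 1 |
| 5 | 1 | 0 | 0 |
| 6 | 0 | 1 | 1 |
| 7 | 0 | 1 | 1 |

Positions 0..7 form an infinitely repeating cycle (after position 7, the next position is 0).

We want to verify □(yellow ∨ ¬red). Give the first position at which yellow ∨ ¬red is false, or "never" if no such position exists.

3

Check yellow ∨ ¬red at each position in order: 0 ✓, 1 ✓, 2 ✓.
At position 3 the labels are {red}, so yellow ∨ ¬red is false there. This is the first violation.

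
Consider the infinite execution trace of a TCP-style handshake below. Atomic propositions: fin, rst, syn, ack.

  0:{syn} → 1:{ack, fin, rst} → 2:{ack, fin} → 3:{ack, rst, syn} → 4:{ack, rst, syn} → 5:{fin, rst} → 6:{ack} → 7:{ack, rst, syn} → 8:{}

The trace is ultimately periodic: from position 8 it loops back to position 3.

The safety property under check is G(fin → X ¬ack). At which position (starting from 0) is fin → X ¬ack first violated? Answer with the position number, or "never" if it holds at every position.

Check fin → X ¬ack at each position in order: 0 ✓.
At position 1 the labels are {ack, fin, rst} and the next position 2 has {ack, fin}, so fin → X ¬ack is false there. This is the first violation.

1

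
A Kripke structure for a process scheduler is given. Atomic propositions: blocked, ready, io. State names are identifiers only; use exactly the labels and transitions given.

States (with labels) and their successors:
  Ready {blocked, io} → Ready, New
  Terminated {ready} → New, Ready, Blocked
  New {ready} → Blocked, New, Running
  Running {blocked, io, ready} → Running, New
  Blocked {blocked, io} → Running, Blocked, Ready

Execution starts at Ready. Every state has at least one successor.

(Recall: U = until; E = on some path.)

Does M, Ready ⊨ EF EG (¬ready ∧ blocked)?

States satisfying EG (¬ready ∧ blocked): {Ready, Blocked}.
States satisfying EF EG (¬ready ∧ blocked): {Ready, Terminated, New, Running, Blocked}.
Some path from Ready reaches a state where EG (¬ready ∧ blocked) holds.
Ready ∈ Sat(EF EG (¬ready ∧ blocked)).

Yes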